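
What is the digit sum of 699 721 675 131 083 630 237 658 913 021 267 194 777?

6+9+9+7+2+1+6+7+5+1+3+1+0+8+3+6+3+0+2+3+7+6+5+8+9+1+3+0+2+1+2+6+7+1+9+4+7+7+7 = 174

174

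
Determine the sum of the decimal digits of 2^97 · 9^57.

378

2^97 · 9^57 = 390600340415438830207797568802338581979590214467139811123686922489293421659362951168
Sum of its 84 digits: 378.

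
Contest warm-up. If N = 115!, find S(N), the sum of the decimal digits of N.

648

115! = 292509369349301569068815180481773552003419272043053514672100535242441942363589054622883930786268803187059211939585703515345785120071002251720730101703194015956992000000000000000000000000000
Sum of its 189 digits: 648.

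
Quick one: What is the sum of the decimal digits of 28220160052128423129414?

2+8+2+2+0+1+6+0+0+5+2+1+2+8+4+2+3+1+2+9+4+1+4 = 69

69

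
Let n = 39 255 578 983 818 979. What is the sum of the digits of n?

3+9+2+5+5+5+7+8+9+8+3+8+1+8+9+7+9 = 106

106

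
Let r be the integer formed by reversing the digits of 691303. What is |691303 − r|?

388107

Reverse of 691303 is 303196.
|691303 − 303196| = 388107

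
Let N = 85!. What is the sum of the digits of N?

85! = 281710411438055027694947944226061159480056634330574206405101912752560026159795933451040286452340924018275123200000000000000000000
Sum of its 129 digits: 414.

414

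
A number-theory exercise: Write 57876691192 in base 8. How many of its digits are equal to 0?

57876691192 in base 8 is 657156034370.
The digit 0 appears 2 times.

2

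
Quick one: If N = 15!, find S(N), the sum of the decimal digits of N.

45

15! = 1307674368000
Sum of its 13 digits: 45.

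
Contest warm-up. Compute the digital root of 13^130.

The digital root of n equals n mod 9 (or 9 when 9 | n), so we need 13^130 mod 9.
13^130 ≡ 4 (mod 9), so the digital root is 4.

4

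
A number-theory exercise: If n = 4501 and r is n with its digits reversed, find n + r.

Reverse of 4501 is 1054.
4501 + 1054 = 5555

5555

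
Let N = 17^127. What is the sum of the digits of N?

17^127 = 1849324039132269838857813641362834929307348126285998933608458551352454843869502160366132449748787432695987077039664612181399115898708880371971190911115999473
Sum of its 157 digits: 755.

755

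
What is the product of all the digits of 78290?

0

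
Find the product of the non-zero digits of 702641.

7×2×6×4×1 = 336

336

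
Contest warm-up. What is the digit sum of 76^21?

76^21 = 3141126580731587340586460636236874776576
Sum of its 40 digits: 181.

181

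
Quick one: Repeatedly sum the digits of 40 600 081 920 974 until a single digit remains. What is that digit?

5

4+0+6+0+0+0+8+1+9+2+0+9+7+4 = 50
5+0 = 5
(Equivalently, 40 600 081 920 974 mod 9 = 5.)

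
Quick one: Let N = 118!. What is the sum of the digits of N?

756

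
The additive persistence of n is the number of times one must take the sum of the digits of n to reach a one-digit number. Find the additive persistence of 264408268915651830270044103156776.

264408268915651830270044103156776 → 131 → 5 (2 steps)

2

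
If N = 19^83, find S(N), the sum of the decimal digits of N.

19^83 = 13694585098795051015573767467175826215309578754118269560782501486876937874230165483164062342194313549688459
Sum of its 107 digits: 505.

505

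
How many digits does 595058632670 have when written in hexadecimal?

10

595058632670 in base 16 is 8A8C4227DE, which has 10 digits.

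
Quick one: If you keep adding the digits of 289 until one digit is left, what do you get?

1

2+8+9 = 19
1+9 = 10
1+0 = 1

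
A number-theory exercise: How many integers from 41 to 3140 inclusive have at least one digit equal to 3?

941

The integers in [41, 3140] that have at least one digit equal to 3: 43, 53, 63, 73, 83, 93, …, 3139, 3140.
941 qualify.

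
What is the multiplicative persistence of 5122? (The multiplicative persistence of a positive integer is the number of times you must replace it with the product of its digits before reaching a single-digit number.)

2

5122 → 20 → 0 (2 steps)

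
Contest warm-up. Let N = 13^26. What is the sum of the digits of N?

13^26 = 91733330193268616658399616009
Sum of its 29 digits: 133.

133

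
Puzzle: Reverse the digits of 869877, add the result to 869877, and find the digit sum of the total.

Reversal of 869877 is 778968; 869877 + 778968 = 1648845.
Digit sum of 1648845: 1+6+4+8+8+4+5 = 36.

36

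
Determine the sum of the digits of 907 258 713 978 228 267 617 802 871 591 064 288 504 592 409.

9+0+7+2+5+8+7+1+3+9+7+8+2+2+8+2+6+7+6+1+7+8+0+2+8+7+1+5+9+1+0+6+4+2+8+8+5+0+4+5+9+2+4+0+9 = 214

214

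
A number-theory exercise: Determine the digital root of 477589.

4

4+7+7+5+8+9 = 40
4+0 = 4
(Equivalently, 477589 mod 9 = 4.)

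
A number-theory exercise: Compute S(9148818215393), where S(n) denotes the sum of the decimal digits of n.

9+1+4+8+8+1+8+2+1+5+3+9+3 = 62

62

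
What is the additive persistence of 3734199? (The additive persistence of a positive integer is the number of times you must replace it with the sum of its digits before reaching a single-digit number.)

3734199 → 36 → 9 (2 steps)

2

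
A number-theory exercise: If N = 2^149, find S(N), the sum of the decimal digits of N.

212

2^149 = 713623846352979940529142984724747568191373312
Sum of its 45 digits: 212.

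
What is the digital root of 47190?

3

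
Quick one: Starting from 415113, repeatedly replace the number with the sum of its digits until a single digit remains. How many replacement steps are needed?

2

415113 → 15 → 6 (2 steps)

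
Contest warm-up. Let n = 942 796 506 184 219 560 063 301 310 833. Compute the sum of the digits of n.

115

9+4+2+7+9+6+5+0+6+1+8+4+2+1+9+5+6+0+0+6+3+3+0+1+3+1+0+8+3+3 = 115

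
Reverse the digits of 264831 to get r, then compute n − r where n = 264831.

126369

Reverse of 264831 is 138462.
264831 − 138462 = 126369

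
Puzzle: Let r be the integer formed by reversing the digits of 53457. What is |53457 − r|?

21978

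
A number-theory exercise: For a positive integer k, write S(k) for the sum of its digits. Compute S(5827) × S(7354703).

S(5827) = 5+8+2+7 = 22.
S(7354703) = 7+3+5+4+7+0+3 = 29.
22 · 29 = 638.

638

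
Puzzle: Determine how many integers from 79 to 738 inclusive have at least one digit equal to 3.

The integers in [79, 738] that have at least one digit equal to 3: 83, 93, 103, 113, 123, 130, …, 737, 738.
209 qualify.

209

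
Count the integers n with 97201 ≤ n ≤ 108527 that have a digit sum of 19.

The integers in [97201, 108527] that have a digit sum of 19: 97201, 97210, 97300, 98002, 98011, 98020, …, 108514, 108523.
610 qualify.

610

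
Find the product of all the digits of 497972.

31752

4×9×7×9×7×2 = 31752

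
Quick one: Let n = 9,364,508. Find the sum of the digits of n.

35

9+3+6+4+5+0+8 = 35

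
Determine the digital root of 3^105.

9

The digital root of n equals n mod 9 (or 9 when 9 | n), so we need 3^105 mod 9.
3^105 ≡ 0 (mod 9), so the digital root is 9.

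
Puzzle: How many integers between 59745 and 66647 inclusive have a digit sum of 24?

The integers in [59745, 66647] that have a digit sum of 24: 59802, 59811, 59820, 59901, 59910, 60099, …, 66633, 66642.
471 qualify.

471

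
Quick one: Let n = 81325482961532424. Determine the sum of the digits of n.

69

8+1+3+2+5+4+8+2+9+6+1+5+3+2+4+2+4 = 69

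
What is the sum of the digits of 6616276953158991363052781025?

126

6+6+1+6+2+7+6+9+5+3+1+5+8+9+9+1+3+6+3+0+5+2+7+8+1+0+2+5 = 126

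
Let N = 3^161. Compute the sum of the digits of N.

360

3^161 = 65542350158517637872691969508970705427701150314738255642438471845988797065603
Sum of its 77 digits: 360.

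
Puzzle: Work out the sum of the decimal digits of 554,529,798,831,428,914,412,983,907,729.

155

5+5+4+5+2+9+7+9+8+8+3+1+4+2+8+9+1+4+4+1+2+9+8+3+9+0+7+7+2+9 = 155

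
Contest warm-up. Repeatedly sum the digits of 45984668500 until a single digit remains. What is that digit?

1

4+5+9+8+4+6+6+8+5+0+0 = 55
5+5 = 10
1+0 = 1
(Equivalently, 45984668500 mod 9 = 1.)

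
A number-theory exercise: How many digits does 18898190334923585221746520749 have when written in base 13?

26

18898190334923585221746520749 in base 13 is 28A7BBA752A215C89AB657413A, which has 26 digits.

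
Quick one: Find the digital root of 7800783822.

9

7+8+0+0+7+8+3+8+2+2 = 45
4+5 = 9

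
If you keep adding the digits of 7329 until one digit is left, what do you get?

3

7+3+2+9 = 21
2+1 = 3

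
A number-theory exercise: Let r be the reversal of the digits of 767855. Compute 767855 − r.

Reverse of 767855 is 558767.
767855 − 558767 = 209088

209088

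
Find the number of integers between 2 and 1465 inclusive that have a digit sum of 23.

15

The integers in [2, 1465] that have a digit sum of 23: 599, 689, 698, 779, 788, 797, …, 986, 995.
15 qualify.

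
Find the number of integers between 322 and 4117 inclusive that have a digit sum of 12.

The integers in [322, 4117] that have a digit sum of 12: 327, 336, 345, 354, 363, 372, …, 4107, 4116.
245 qualify.

245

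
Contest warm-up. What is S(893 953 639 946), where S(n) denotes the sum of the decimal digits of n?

74

8+9+3+9+5+3+6+3+9+9+4+6 = 74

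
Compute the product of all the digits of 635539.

12150

6×3×5×5×3×9 = 12150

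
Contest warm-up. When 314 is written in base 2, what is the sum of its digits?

5

314 in base 2 is 100111010.
Digit sum: 1+0+0+1+1+1+0+1+0 = 5.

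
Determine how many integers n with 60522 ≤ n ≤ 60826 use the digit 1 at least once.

The integers in [60522, 60826] that use the digit 1 at least once: 60531, 60541, 60551, 60561, 60571, 60581, …, 60819, 60821.
57 qualify.

57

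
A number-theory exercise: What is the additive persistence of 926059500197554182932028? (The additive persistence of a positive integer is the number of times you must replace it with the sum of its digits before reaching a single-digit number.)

2

926059500197554182932028 → 102 → 3 (2 steps)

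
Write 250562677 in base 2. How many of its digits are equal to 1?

17

250562677 in base 2 is 1110111011110100100001110101.
The digit 1 appears 17 times.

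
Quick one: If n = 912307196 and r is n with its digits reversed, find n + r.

1604010415

Reverse of 912307196 is 691703219.
912307196 + 691703219 = 1604010415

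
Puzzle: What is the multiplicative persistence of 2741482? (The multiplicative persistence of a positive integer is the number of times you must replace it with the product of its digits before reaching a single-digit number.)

2741482 → 3584 → 480 → 0 (3 steps)

3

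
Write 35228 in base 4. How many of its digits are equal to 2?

35228 in base 4 is 20212130.
The digit 2 appears 3 times.

3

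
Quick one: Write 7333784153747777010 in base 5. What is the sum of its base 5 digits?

54

7333784153747777010 in base 5 is 443010012224033333412331020.
Digit sum: 4+4+3+0+1+0+0+1+2+2+2+4+0+3+3+3+3+3+4+1+2+3+3+1+0+2+0 = 54.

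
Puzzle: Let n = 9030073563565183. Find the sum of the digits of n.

64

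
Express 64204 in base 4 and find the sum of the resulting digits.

64204 in base 4 is 33223030.
Digit sum: 3+3+2+2+3+0+3+0 = 16.

16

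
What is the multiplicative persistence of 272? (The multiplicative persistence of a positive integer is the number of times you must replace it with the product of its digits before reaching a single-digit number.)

3

272 → 28 → 16 → 6 (3 steps)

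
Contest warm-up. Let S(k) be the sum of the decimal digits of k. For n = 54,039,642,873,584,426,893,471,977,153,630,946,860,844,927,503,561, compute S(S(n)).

6

First digit sum: 240.
2+4+0 = 6.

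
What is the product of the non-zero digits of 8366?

864

8×3×6×6 = 864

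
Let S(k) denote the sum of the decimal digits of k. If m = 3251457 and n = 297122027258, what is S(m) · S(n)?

S(3251457) = 3+2+5+1+4+5+7 = 27.
S(297122027258) = 2+9+7+1+2+2+0+2+7+2+5+8 = 47.
27 · 47 = 1269.

1269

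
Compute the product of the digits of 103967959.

0

1×0×3×9×6×7×9×5×9 = 0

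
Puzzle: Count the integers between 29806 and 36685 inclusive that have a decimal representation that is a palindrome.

The integers in [29806, 36685] that have a decimal representation that is a palindrome: 29892, 29992, 30003, 30103, 30203, 30303, …, 36563, 36663.
69 qualify.

69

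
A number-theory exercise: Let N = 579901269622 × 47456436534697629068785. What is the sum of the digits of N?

579901269622 × 47456436534697629068785 = 27520047798207021152861635068949270
Sum of its 35 digits: 145.

145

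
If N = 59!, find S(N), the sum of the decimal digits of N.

324

59! = 138683118545689835737939019720389406345902876772687432540821294940160000000000000
Sum of its 81 digits: 324.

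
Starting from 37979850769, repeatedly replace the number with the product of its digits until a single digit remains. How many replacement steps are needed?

1

37979850769 → 0 (1 step)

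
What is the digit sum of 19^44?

19^44 = 184144368549628275143663229532787625188711914273876985521
Sum of its 57 digits: 271.

271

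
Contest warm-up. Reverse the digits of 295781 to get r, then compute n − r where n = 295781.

Reverse of 295781 is 187592.
295781 − 187592 = 108189

108189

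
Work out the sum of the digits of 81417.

8+1+4+1+7 = 21

21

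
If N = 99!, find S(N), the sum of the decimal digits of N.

99! = 933262154439441526816992388562667004907159682643816214685929638952175999932299156089414639761565182862536979208272237582511852109168640000000000000000000000
Sum of its 156 digits: 648.

648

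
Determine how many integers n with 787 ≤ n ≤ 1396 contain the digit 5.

115

The integers in [787, 1396] that contain the digit 5: 795, 805, 815, 825, 835, 845, …, 1385, 1395.
115 qualify.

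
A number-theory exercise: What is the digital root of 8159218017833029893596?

8

8+1+5+9+2+1+8+0+1+7+8+3+3+0+2+9+8+9+3+5+9+6 = 107
1+0+7 = 8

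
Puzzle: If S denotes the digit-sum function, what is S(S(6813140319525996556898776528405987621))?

10

First digit sum: 190.
1+9+0 = 10.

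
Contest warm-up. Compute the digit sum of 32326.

16

3+2+3+2+6 = 16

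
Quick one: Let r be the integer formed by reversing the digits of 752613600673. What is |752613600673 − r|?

Reverse of 752613600673 is 376006316257.
|752613600673 − 376006316257| = 376607284416

376607284416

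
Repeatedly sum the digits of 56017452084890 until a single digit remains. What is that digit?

5

5+6+0+1+7+4+5+2+0+8+4+8+9+0 = 59
5+9 = 14
1+4 = 5
(Equivalently, 56017452084890 mod 9 = 5.)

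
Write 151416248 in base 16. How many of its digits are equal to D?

1

151416248 in base 16 is 9066DB8.
The digit D appears 1 time.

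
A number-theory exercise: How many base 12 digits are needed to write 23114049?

7

23114049 in base 12 is 78A8229, which has 7 digits.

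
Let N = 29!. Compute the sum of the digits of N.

126

29! = 8841761993739701954543616000000
Sum of its 31 digits: 126.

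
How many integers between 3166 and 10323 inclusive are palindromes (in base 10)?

The integers in [3166, 10323] that are palindromes (in base 10): 3223, 3333, 3443, 3553, 3663, 3773, …, 10201, 10301.
72 qualify.

72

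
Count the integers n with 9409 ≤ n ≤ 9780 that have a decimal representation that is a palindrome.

The integers in [9409, 9780] that have a decimal representation that is a palindrome: 9449, 9559, 9669, 9779.
4 qualify.

4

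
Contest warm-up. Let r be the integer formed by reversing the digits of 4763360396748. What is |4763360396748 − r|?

Reverse of 4763360396748 is 8476930633674.
|4763360396748 − 8476930633674| = 3713570236926

3713570236926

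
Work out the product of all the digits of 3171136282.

3×1×7×1×1×3×6×2×8×2 = 12096

12096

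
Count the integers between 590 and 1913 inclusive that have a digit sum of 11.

The integers in [590, 1913] that have a digit sum of 11: 605, 614, 623, 632, 641, 650, …, 1901, 1910.
81 qualify.

81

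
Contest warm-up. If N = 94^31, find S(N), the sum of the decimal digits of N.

283

94^31 = 14688026979666490706013120620116013181398990926787758935506944
Sum of its 62 digits: 283.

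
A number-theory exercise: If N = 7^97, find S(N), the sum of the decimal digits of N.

7^97 = 9429960669459935834824045974053110235735286294182581343830598633795018832760723207
Sum of its 82 digits: 376.

376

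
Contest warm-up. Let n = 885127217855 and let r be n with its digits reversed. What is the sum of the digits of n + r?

64

Reversal of 885127217855 is 558712721588; 885127217855 + 558712721588 = 1443839939443.
Digit sum of 1443839939443: 1+4+4+3+8+3+9+9+3+9+4+4+3 = 64.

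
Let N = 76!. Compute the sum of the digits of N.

76! = 1885494701666050254987932260861146558230394535379329335672487982961844043495537923117729972224000000000000000000
Sum of its 112 digits: 441.

441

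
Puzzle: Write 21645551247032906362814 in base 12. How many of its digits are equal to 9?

1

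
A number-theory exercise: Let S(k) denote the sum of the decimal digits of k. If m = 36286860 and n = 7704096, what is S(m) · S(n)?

1287

S(36286860) = 3+6+2+8+6+8+6+0 = 39.
S(7704096) = 7+7+0+4+0+9+6 = 33.
39 · 33 = 1287.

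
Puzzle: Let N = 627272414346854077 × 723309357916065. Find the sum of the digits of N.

138

627272414346854077 × 723309357916065 = 453712007259682901656349369047005
Sum of its 33 digits: 138.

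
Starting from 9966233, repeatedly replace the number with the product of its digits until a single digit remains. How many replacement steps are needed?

3

9966233 → 52488 → 2560 → 0 (3 steps)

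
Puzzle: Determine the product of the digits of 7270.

0

7×2×7×0 = 0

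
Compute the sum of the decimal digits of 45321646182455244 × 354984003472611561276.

153

45321646182455244 × 354984003472611561276 = 16088459405817164845350370025833531344
Sum of its 38 digits: 153.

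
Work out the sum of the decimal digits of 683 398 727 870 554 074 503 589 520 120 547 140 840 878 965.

209

6+8+3+3+9+8+7+2+7+8+7+0+5+5+4+0+7+4+5+0+3+5+8+9+5+2+0+1+2+0+5+4+7+1+4+0+8+4+0+8+7+8+9+6+5 = 209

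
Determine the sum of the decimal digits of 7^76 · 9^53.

549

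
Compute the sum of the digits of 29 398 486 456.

64

2+9+3+9+8+4+8+6+4+5+6 = 64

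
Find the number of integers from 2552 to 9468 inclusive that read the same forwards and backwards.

70

The integers in [2552, 9468] that read the same forwards and backwards: 2552, 2662, 2772, 2882, 2992, 3003, …, 9339, 9449.
70 qualify.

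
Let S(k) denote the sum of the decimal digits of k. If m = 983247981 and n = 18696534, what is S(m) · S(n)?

S(983247981) = 9+8+3+2+4+7+9+8+1 = 51.
S(18696534) = 1+8+6+9+6+5+3+4 = 42.
51 · 42 = 2142.

2142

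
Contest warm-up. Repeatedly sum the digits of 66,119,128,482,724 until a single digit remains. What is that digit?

7

6+6+1+1+9+1+2+8+4+8+2+7+2+4 = 61
6+1 = 7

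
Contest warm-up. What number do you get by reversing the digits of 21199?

Reversing 21199 gives 99112.

99112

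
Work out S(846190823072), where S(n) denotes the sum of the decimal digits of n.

50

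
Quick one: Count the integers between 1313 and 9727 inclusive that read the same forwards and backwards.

84

The integers in [1313, 9727] that read the same forwards and backwards: 1331, 1441, 1551, 1661, 1771, 1881, …, 9559, 9669.
84 qualify.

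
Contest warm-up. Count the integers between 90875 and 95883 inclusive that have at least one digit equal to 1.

The integers in [90875, 95883] that have at least one digit equal to 1: 90881, 90891, 90901, 90910, 90911, 90912, …, 95871, 95881.
2085 qualify.

2085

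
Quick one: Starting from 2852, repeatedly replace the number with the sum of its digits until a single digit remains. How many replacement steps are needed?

2852 → 17 → 8 (2 steps)

2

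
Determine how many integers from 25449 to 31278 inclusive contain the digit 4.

The integers in [25449, 31278] that contain the digit 4: 25449, 25450, 25451, 25452, 25453, 25454, …, 31264, 31274.
1556 qualify.

1556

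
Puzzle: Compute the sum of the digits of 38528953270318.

64

3+8+5+2+8+9+5+3+2+7+0+3+1+8 = 64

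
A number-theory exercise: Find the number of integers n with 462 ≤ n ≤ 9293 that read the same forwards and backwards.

The integers in [462, 9293] that read the same forwards and backwards: 464, 474, 484, 494, 505, 515, …, 9119, 9229.
137 qualify.

137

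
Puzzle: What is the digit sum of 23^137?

23^137 = 3603408796636394106131033457901401161620272319323062878168247797107107060878910273075521213259515593914935716349070812432167922354276365875665683863440450667848319819735572257352144159703
Sum of its 187 digits: 794.

794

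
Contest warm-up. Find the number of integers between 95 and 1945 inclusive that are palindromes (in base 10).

100

The integers in [95, 1945] that are palindromes (in base 10): 99, 101, 111, 121, 131, 141, …, 1771, 1881.
100 qualify.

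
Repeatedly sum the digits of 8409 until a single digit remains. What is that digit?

8+4+0+9 = 21
2+1 = 3

3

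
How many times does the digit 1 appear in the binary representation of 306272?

7

306272 in base 2 is 1001010110001100000.
The digit 1 appears 7 times.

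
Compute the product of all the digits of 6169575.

6×1×6×9×5×7×5 = 56700

56700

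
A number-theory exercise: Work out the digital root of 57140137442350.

5+7+1+4+0+1+3+7+4+4+2+3+5+0 = 46
4+6 = 10
1+0 = 1

1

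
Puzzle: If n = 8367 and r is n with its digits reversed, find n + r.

16005

Reverse of 8367 is 7638.
8367 + 7638 = 16005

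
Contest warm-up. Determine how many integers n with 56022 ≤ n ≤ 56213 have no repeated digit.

85

The integers in [56022, 56213] that have no repeated digit: 56023, 56024, 56027, 56028, 56029, 56031, …, 56210, 56213.
85 qualify.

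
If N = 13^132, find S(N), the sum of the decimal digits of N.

13^132 = 1097798175089584955399483593448375662169825290015520049835855389660230376075864805000966421026881828676055209255731374998704898695057245805656699281
Sum of its 148 digits: 721.

721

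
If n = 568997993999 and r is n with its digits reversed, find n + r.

Reverse of 568997993999 is 999399799865.
568997993999 + 999399799865 = 1568397793864

1568397793864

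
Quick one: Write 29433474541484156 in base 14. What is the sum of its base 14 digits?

104

29433474541484156 in base 14 is 291243AA9C955DA.
Digit sum: 2+9+1+2+4+3+10+10+9+12+9+5+5+13+10 = 104.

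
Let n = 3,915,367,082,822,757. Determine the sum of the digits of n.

75

3+9+1+5+3+6+7+0+8+2+8+2+2+7+5+7 = 75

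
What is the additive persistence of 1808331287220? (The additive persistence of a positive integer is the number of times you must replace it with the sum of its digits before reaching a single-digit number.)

1808331287220 → 45 → 9 (2 steps)

2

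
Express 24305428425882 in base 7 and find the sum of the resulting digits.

42

24305428425882 in base 7 is 5056003113561042.
Digit sum: 5+0+5+6+0+0+3+1+1+3+5+6+1+0+4+2 = 42.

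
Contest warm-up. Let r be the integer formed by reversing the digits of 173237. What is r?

732371

Reversing 173237 gives 732371.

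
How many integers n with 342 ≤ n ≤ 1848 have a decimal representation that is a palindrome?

The integers in [342, 1848] that have a decimal representation that is a palindrome: 343, 353, 363, 373, 383, 393, …, 1661, 1771.
74 qualify.

74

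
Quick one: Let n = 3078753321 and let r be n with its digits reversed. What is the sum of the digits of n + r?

24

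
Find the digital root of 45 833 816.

2

4+5+8+3+3+8+1+6 = 38
3+8 = 11
1+1 = 2
(Equivalently, 45 833 816 mod 9 = 2.)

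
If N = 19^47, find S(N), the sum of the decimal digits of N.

19^47 = 1263046223881900339210386091365390321169375020004522243688539
Sum of its 61 digits: 226.

226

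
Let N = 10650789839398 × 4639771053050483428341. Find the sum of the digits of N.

177

10650789839398 × 4639771053050483428341 = 49417226388963047731726299831578718
Sum of its 35 digits: 177.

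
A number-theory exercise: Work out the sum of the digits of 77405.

23

7+7+4+0+5 = 23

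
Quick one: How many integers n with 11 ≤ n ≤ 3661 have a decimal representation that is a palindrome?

125

The integers in [11, 3661] that have a decimal representation that is a palindrome: 11, 22, 33, 44, 55, 66, …, 3443, 3553.
125 qualify.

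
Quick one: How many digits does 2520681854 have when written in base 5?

14

2520681854 in base 5 is 20130243304404, which has 14 digits.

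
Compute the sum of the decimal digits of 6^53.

216

6^53 = 174588755932389037098918153698611839369216
Sum of its 42 digits: 216.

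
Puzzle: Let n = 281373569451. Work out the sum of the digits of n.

54

2+8+1+3+7+3+5+6+9+4+5+1 = 54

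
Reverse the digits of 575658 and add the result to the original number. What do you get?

Reverse of 575658 is 856575.
575658 + 856575 = 1432233

1432233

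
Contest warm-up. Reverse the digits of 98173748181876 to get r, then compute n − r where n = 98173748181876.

30355563444687

Reverse of 98173748181876 is 67818184737189.
98173748181876 − 67818184737189 = 30355563444687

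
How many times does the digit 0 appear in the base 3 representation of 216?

3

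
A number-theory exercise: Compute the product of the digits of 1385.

1×3×8×5 = 120

120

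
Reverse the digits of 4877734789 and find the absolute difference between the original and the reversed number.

Reverse of 4877734789 is 9874377784.
|4877734789 − 9874377784| = 4996642995

4996642995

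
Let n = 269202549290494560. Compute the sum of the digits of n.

78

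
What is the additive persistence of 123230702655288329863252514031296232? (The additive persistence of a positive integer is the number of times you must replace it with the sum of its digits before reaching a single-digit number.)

123230702655288329863252514031296232 → 132 → 6 (2 steps)

2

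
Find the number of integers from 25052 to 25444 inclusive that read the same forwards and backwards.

The integers in [25052, 25444] that read the same forwards and backwards: 25052, 25152, 25252, 25352.
4 qualify.

4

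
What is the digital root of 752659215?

7+5+2+6+5+9+2+1+5 = 42
4+2 = 6

6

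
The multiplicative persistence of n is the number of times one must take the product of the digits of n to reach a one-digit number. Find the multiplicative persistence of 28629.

3

28629 → 1728 → 112 → 2 (3 steps)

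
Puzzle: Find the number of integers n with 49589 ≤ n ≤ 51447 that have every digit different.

The integers in [49589, 51447] that have every digit different: 49601, 49602, 49603, 49605, 49607, 49608, …, 51438, 51439.
606 qualify.

606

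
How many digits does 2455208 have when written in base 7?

8

2455208 in base 7 is 26604020, which has 8 digits.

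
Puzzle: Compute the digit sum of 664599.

39

6+6+4+5+9+9 = 39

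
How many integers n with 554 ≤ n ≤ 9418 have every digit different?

4590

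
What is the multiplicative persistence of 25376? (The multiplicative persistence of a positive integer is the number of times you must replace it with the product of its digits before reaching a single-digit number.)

2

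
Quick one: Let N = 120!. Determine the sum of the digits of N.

783

120! = 6689502913449127057588118054090372586752746333138029810295671352301633557244962989366874165271984981308157637893214090552534408589408121859898481114389650005964960521256960000000000000000000000000000
Sum of its 199 digits: 783.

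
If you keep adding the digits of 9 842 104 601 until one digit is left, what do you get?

8

9+8+4+2+1+0+4+6+0+1 = 35
3+5 = 8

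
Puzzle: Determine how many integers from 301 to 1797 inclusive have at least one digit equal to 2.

The integers in [301, 1797] that have at least one digit equal to 2: 302, 312, 320, 321, 322, 323, …, 1782, 1792.
366 qualify.

366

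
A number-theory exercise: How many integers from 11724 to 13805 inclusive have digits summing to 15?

152

The integers in [11724, 13805] that have digits summing to 15: 11724, 11733, 11742, 11751, 11760, 11805, …, 13740, 13803.
152 qualify.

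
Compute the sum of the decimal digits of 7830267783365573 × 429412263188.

94

7830267783365573 × 429412263188 = 3362413010223094801494426724
Sum of its 28 digits: 94.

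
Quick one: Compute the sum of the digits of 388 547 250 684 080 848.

88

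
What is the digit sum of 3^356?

774

3^356 = 71641831546926719303369645296528546480083425905458247405279061196214424558100678946980573205714876290584761270849056710344670729141378984072077380122059970753396988397521
Sum of its 170 digits: 774.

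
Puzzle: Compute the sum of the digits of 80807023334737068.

8+0+8+0+7+0+2+3+3+3+4+7+3+7+0+6+8 = 69

69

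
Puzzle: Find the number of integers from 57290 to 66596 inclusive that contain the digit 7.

2991

The integers in [57290, 66596] that contain the digit 7: 57290, 57291, 57292, 57293, 57294, 57295, …, 66579, 66587.
2991 qualify.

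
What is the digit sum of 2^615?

809

2^615 = 135971326161092377264534580877431968596375838138120172339057699379303311324378174141225600579898697131235668348479104259928724310439093053288837114564246362097620805333860664072122400768
Sum of its 186 digits: 809.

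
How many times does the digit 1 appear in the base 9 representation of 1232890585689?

1

1232890585689 in base 9 is 4325267128423.
The digit 1 appears 1 time.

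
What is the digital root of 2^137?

5

The digital root of n equals n mod 9 (or 9 when 9 | n), so we need 2^137 mod 9.
2^137 ≡ 5 (mod 9), so the digital root is 5.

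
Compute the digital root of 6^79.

The digital root of n equals n mod 9 (or 9 when 9 | n), so we need 6^79 mod 9.
6^79 ≡ 0 (mod 9), so the digital root is 9.

9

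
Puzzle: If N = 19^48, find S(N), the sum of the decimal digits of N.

19^48 = 23997878253756106444997335735942416102218125380085922630082241
Sum of its 62 digits: 262.

262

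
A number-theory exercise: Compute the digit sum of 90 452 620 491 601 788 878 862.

111

9+0+4+5+2+6+2+0+4+9+1+6+0+1+7+8+8+8+7+8+8+6+2 = 111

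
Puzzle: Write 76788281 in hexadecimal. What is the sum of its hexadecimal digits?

41

76788281 in base 16 is 493B239.
Digit sum: 4+9+3+11+2+3+9 = 41.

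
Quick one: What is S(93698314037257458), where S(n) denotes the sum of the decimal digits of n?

84

9+3+6+9+8+3+1+4+0+3+7+2+5+7+4+5+8 = 84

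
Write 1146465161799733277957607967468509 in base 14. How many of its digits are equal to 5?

1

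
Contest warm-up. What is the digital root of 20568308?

2+0+5+6+8+3+0+8 = 32
3+2 = 5

5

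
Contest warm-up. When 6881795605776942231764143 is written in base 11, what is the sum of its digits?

6881795605776942231764143 in base 11 is 775A3948045227A381518022.
Digit sum: 7+7+5+10+3+9+4+8+0+4+5+2+2+7+10+3+8+1+5+1+8+0+2+2 = 113.

113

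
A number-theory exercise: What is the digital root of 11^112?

7

The digital root of n equals n mod 9 (or 9 when 9 | n), so we need 11^112 mod 9.
11^112 ≡ 7 (mod 9), so the digital root is 7.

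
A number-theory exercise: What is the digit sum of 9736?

25

9+7+3+6 = 25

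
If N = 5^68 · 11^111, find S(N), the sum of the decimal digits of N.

686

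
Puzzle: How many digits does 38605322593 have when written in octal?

38605322593 in base 8 is 437503474541, which has 12 digits.

12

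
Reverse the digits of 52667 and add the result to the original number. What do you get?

129292

Reverse of 52667 is 76625.
52667 + 76625 = 129292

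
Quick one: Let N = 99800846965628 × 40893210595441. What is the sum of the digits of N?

116

99800846965628 × 40893210595441 = 4081177052568804703940501948
Sum of its 28 digits: 116.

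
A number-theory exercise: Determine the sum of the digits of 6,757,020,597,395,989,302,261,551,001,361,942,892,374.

175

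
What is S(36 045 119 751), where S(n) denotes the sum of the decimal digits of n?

42

3+6+0+4+5+1+1+9+7+5+1 = 42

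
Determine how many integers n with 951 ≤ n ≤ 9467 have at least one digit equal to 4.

3046

The integers in [951, 9467] that have at least one digit equal to 4: 954, 964, 974, 984, 994, 1004, …, 9466, 9467.
3046 qualify.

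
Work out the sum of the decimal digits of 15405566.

32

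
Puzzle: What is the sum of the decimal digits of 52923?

21

5+2+9+2+3 = 21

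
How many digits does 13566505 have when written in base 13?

7

13566505 in base 13 is 2A70024, which has 7 digits.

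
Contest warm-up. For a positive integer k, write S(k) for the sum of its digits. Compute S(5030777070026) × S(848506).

1364

S(5030777070026) = 5+0+3+0+7+7+7+0+7+0+0+2+6 = 44.
S(848506) = 8+4+8+5+0+6 = 31.
44 · 31 = 1364.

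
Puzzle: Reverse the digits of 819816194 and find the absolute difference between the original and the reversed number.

328197276

Reverse of 819816194 is 491618918.
|819816194 − 491618918| = 328197276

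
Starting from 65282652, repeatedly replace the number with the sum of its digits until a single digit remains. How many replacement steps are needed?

2

65282652 → 36 → 9 (2 steps)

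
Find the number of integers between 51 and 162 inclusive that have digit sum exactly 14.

The integers in [51, 162] that have digit sum exactly 14: 59, 68, 77, 86, 95, 149, 158.
7 qualify.

7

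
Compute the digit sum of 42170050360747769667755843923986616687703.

4+2+1+7+0+0+5+0+3+6+0+7+4+7+7+6+9+6+6+7+7+5+5+8+4+3+9+2+3+9+8+6+6+1+6+6+8+7+7+0+3 = 200

200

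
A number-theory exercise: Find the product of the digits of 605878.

0

6×0×5×8×7×8 = 0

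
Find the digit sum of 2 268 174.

30

2+2+6+8+1+7+4 = 30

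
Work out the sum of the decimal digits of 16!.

16! = 20922789888000
Sum of its 14 digits: 63.

63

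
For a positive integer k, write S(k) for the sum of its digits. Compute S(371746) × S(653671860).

1176

S(371746) = 3+7+1+7+4+6 = 28.
S(653671860) = 6+5+3+6+7+1+8+6+0 = 42.
28 · 42 = 1176.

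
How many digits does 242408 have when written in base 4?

242408 in base 4 is 323023220, which has 9 digits.

9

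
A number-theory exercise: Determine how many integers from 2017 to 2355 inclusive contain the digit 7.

61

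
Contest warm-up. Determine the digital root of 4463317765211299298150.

4+4+6+3+3+1+7+7+6+5+2+1+1+2+9+9+2+9+8+1+5+0 = 95
9+5 = 14
1+4 = 5

5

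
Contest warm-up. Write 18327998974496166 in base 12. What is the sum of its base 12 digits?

18327998974496166 in base 12 is 1233734BA51AA746.
Digit sum: 1+2+3+3+7+3+4+11+10+5+1+10+10+7+4+6 = 87.

87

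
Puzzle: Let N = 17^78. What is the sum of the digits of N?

17^78 = 944095369389803355596663027856831577391953564506535612111468930930640435654631174564988159754209
Sum of its 96 digits: 451.

451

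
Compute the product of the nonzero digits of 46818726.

4×6×8×1×8×7×2×6 = 129024

129024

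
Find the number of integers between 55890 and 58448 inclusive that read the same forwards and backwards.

25

The integers in [55890, 58448] that read the same forwards and backwards: 55955, 56065, 56165, 56265, 56365, 56465, …, 58285, 58385.
25 qualify.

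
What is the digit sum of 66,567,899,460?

66

6+6+5+6+7+8+9+9+4+6+0 = 66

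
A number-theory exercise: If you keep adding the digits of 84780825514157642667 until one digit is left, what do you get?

8+4+7+8+0+8+2+5+5+1+4+1+5+7+6+4+2+6+6+7 = 96
9+6 = 15
1+5 = 6

6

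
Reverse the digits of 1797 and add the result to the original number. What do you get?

9768

Reverse of 1797 is 7971.
1797 + 7971 = 9768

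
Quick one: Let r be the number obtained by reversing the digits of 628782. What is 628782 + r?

916608

Reverse of 628782 is 287826.
628782 + 287826 = 916608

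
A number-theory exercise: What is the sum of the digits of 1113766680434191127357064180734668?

139

1+1+1+3+7+6+6+6+8+0+4+3+4+1+9+1+1+2+7+3+5+7+0+6+4+1+8+0+7+3+4+6+6+8 = 139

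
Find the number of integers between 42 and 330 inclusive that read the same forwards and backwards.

The integers in [42, 330] that read the same forwards and backwards: 44, 55, 66, 77, 88, 99, …, 313, 323.
29 qualify.

29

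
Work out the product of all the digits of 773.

7×7×3 = 147

147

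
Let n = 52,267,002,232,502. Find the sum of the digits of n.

38

5+2+2+6+7+0+0+2+2+3+2+5+0+2 = 38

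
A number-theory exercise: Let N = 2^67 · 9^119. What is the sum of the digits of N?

639

2^67 · 9^119 = 52950288751168883725541609148365294944614509696609586433376065977925162828795456914345130717143541657157551768196941310676380619374592
Sum of its 134 digits: 639.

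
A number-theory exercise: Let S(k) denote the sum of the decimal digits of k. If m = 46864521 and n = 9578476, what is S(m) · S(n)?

1656

S(46864521) = 4+6+8+6+4+5+2+1 = 36.
S(9578476) = 9+5+7+8+4+7+6 = 46.
36 · 46 = 1656.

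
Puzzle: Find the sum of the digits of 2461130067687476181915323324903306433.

141

2+4+6+1+1+3+0+0+6+7+6+8+7+4+7+6+1+8+1+9+1+5+3+2+3+3+2+4+9+0+3+3+0+6+4+3+3 = 141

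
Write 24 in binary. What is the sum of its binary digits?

24 in base 2 is 11000.
Digit sum: 1+1+0+0+0 = 2.

2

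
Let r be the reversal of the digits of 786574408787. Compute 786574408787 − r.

-1230066900

Reverse of 786574408787 is 787804475687.
786574408787 − 787804475687 = -1230066900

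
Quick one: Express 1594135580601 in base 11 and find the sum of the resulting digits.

1594135580601 in base 11 is 565083A81393.
Digit sum: 5+6+5+0+8+3+10+8+1+3+9+3 = 61.

61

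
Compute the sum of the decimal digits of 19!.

19! = 121645100408832000
Sum of its 18 digits: 45.

45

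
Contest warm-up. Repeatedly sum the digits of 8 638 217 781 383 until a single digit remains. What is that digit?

8+6+3+8+2+1+7+7+8+1+3+8+3 = 65
6+5 = 11
1+1 = 2

2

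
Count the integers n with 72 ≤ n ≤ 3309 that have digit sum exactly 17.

The integers in [72, 3309] that have digit sum exactly 17: 89, 98, 179, 188, 197, 269, …, 3284, 3293.
223 qualify.

223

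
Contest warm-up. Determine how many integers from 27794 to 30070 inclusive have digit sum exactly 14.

30

The integers in [27794, 30070] that have digit sum exactly 14: 28004, 28013, 28022, 28031, 28040, 28103, …, 30056, 30065.
30 qualify.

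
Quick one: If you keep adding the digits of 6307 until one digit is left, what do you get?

7

6+3+0+7 = 16
1+6 = 7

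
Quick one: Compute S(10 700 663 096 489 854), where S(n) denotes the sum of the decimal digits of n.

76

1+0+7+0+0+6+6+3+0+9+6+4+8+9+8+5+4 = 76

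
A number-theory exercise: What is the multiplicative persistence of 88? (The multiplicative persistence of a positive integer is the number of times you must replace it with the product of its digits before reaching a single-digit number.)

3

88 → 64 → 24 → 8 (3 steps)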